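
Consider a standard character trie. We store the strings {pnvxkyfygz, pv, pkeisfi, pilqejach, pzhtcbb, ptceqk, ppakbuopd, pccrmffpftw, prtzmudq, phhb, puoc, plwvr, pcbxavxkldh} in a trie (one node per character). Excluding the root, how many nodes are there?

80

Count nodes per top-level branch (shared prefixes stored once):
  'p'-branch (pcbxavxkldh, pccrmffpftw, phhb, pilqejach, pkeisfi, plwvr, pnvxkyfygz, ppakbuopd, prtzmudq, ptceqk, puoc, pv, pzhtcbb): 80 nodes
Sum: 80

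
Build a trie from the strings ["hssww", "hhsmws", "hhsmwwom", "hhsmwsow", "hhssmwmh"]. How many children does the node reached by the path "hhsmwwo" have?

The children of the "hhsmwwo" node are the distinct next characters among strings starting with "hhsmwwo".
Characters that immediately follow "hhsmwwo" among the stored strings: {m}.
That node has 1 child edge.

1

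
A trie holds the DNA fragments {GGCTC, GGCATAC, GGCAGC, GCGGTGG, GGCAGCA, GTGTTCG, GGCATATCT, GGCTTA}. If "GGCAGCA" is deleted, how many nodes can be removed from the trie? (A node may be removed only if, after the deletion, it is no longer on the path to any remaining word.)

1

A node on "GGCAGCA"'s path can go only if nothing else ends at it or branches off below it.
The suffix "A" (1 node) is used only by "GGCAGCA"; "GGCAGC" is itself a stored word, so pruning stops there.
Nodes removed: 1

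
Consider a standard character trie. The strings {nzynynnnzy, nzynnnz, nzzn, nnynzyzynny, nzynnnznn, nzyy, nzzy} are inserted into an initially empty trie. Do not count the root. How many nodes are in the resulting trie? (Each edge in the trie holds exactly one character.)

Count nodes per top-level branch (shared prefixes stored once):
  'n'-branch (nnynzyzynny, nzynnnz, nzynnnznn, nzynynnnzy, nzyy, nzzn, nzzy): 29 nodes
Sum: 29

29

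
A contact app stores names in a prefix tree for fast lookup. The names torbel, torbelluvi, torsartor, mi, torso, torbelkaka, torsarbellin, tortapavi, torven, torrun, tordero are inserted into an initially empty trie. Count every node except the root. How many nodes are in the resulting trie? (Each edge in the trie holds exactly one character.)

For each word, the new-node count is its length minus the longest prefix already in the trie:
  "torbel" → 6 new (t, o, r, b, e, l)
  "torbelluvi" → prefix "torbel" already present; 4 new (l, u, v, i)
  "torsartor" → prefix "tor" already present; 6 new (s, a, r, t, o, r)
  "mi" → 2 new (m, i)
  "torso" → prefix "tors" already present; 1 new (o)
  "torbelkaka" → prefix "torbel" already present; 4 new (k, a, k, a)
  "torsarbellin" → prefix "torsar" already present; 6 new (b, e, l, l, i, n)
  "tortapavi" → prefix "tor" already present; 6 new (t, a, p, a, v, i)
  "torven" → prefix "tor" already present; 3 new (v, e, n)
  "torrun" → prefix "tor" already present; 3 new (r, u, n)
  "tordero" → prefix "tor" already present; 4 new (d, e, r, o)
Total nodes = 6 + 4 + 6 + 2 + 1 + 4 + 6 + 6 + 3 + 3 + 4 = 45

45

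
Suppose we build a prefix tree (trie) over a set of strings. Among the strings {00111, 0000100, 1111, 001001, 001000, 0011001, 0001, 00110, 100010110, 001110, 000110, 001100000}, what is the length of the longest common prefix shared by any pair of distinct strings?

Equivalently: take the maximum, over all pairs, of their longest common prefix length.
"001100000" and "0011001" agree on "001100" (6 characters) before diverging; nothing deeper is shared.
Longest shared-prefix length: 6

6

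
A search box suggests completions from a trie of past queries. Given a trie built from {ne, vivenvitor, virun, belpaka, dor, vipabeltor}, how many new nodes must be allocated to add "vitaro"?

Walking "vitaro" from the root, the first 2 characters ("vi") follow existing edges; "t" is the first miss.
New nodes needed: |"vitaro"| − 2 = 6 − 2 = 4.

4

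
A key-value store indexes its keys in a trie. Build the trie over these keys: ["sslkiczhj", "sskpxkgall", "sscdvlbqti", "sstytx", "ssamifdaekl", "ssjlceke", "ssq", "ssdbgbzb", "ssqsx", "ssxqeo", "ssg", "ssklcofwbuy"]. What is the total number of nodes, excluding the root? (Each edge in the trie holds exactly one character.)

66

For each word, the new-node count is its length minus the longest prefix already in the trie:
  "sslkiczhj" → 9 new (s, s, l, k, i, c, z, h, j)
  "sskpxkgall" → prefix "ss" already present; 8 new (k, p, x, k, g, a, l, l)
  "sscdvlbqti" → prefix "ss" already present; 8 new (c, d, v, l, b, q, t, i)
  "sstytx" → prefix "ss" already present; 4 new (t, y, t, x)
  "ssamifdaekl" → prefix "ss" already present; 9 new (a, m, i, f, d, a, e, k, l)
  "ssjlceke" → prefix "ss" already present; 6 new (j, l, c, e, k, e)
  "ssq" → prefix "ss" already present; 1 new (q)
  "ssdbgbzb" → prefix "ss" already present; 6 new (d, b, g, b, z, b)
  "ssqsx" → prefix "ssq" already present; 2 new (s, x)
  "ssxqeo" → prefix "ss" already present; 4 new (x, q, e, o)
  "ssg" → prefix "ss" already present; 1 new (g)
  "ssklcofwbuy" → prefix "ssk" already present; 8 new (l, c, o, f, w, b, u, y)
Total nodes = 9 + 8 + 8 + 4 + 9 + 6 + 1 + 6 + 2 + 4 + 1 + 8 = 66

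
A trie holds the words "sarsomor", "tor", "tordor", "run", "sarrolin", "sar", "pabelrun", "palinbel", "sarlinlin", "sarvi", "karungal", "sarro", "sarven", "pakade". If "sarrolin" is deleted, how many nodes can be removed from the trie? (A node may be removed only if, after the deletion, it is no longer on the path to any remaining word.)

3

After clearing the end-marker at "sarrolin", prune upward until reaching a node still needed by another word.
The suffix "lin" (3 nodes) is used only by "sarrolin"; "sarro" is itself a stored word, so pruning stops there.
Nodes removed: 3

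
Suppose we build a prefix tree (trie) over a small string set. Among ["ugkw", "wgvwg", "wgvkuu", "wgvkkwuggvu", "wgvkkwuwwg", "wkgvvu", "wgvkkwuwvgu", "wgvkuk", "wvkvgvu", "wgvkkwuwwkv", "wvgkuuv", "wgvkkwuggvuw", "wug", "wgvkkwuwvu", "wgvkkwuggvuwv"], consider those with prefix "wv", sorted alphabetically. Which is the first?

wvgkuuv

DFS of the "wv" subtree visits, in order: "wvgkuuv", "wvkvgvu"
The 1st is wvgkuuv.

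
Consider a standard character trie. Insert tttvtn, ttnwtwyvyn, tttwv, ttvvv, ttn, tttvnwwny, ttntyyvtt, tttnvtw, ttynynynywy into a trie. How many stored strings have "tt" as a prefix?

9

Filter for entries beginning with "tt":
Matches: "ttn", "ttntyyvtt", "ttnwtwyvyn", "tttnvtw", "tttvnwwny", "tttvtn", "tttwv", "ttvvv", "ttynynynywy"
Count: 9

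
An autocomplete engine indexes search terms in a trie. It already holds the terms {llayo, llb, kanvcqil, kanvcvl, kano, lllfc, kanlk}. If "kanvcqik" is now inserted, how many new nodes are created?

The longest prefix of "kanvcqik" already in the trie is "kanvcqi" (length 7).
Each of the 1 remaining characters creates one node.

1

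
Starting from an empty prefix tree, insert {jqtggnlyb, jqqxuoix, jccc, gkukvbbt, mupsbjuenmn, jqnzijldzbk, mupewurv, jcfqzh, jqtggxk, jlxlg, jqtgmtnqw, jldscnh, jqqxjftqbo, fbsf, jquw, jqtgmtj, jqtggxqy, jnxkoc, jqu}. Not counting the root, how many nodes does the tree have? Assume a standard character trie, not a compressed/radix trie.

Trace insertions, counting only characters that open a new branch:
  "jqtggnlyb" → 9 new (j, q, t, g, g, n, l, y, b)
  "jqqxuoix" → prefix "jq" already present; 6 new (q, x, u, o, i, x)
  "jccc" → prefix "j" already present; 3 new (c, c, c)
  "gkukvbbt" → 8 new (g, k, u, k, v, b, b, t)
  "mupsbjuenmn" → 11 new (m, u, p, s, b, j, u, e, n, m, n)
  "jqnzijldzbk" → prefix "jq" already present; 9 new (n, z, i, j, l, d, z, b, k)
  "mupewurv" → prefix "mup" already present; 5 new (e, w, u, r, v)
  "jcfqzh" → prefix "jc" already present; 4 new (f, q, z, h)
  "jqtggxk" → prefix "jqtgg" already present; 2 new (x, k)
  "jlxlg" → prefix "j" already present; 4 new (l, x, l, g)
  "jqtgmtnqw" → prefix "jqtg" already present; 5 new (m, t, n, q, w)
  "jldscnh" → prefix "jl" already present; 5 new (d, s, c, n, h)
  "jqqxjftqbo" → prefix "jqqx" already present; 6 new (j, f, t, q, b, o)
  "fbsf" → 4 new (f, b, s, f)
  "jquw" → prefix "jq" already present; 2 new (u, w)
  "jqtgmtj" → prefix "jqtgmt" already present; 1 new (j)
  "jqtggxqy" → prefix "jqtggx" already present; 2 new (q, y)
  "jnxkoc" → prefix "j" already present; 5 new (n, x, k, o, c)
  "jqu" → prefix "jqu" already present; 0 new (none)
Total nodes = 9 + 6 + 3 + 8 + 11 + 9 + 5 + 4 + 2 + 4 + 5 + 5 + 6 + 4 + 2 + 1 + 2 + 5 + 0 = 91

91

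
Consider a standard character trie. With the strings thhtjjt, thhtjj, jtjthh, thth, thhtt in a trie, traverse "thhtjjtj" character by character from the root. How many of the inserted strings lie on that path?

Walk "thhtjjtj" from the root; an end-of-word marker is hit whenever a stored word is a prefix of "thhtjjtj".
Prefixes of the query that are stored words: "thhtjj", "thhtjjt"
Count: 2

2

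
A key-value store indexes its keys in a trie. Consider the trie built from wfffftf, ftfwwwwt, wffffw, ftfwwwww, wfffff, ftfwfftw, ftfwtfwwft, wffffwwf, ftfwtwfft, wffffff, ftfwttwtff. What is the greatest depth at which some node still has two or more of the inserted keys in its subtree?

7

Look for the deepest trie node that still has at least two words in its subtree.
"ftfwwwwt" and "ftfwwwww" agree on "ftfwwww" (7 characters) before diverging; nothing deeper is shared.
Longest shared-prefix length: 7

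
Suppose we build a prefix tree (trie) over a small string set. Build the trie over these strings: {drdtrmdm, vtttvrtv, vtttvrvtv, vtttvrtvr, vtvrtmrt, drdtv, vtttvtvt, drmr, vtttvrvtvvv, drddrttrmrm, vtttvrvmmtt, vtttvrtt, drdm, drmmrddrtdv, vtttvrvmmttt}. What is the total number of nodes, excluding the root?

Insert word by word; a character creates a node only if that edge doesn't already exist:
  "drdtrmdm" → 8 new (d, r, d, t, r, m, d, m)
  "vtttvrtv" → 8 new (v, t, t, t, v, r, t, v)
  "vtttvrvtv" → prefix "vtttvr" already present; 3 new (v, t, v)
  "vtttvrtvr" → prefix "vtttvrtv" already present; 1 new (r)
  "vtvrtmrt" → prefix "vt" already present; 6 new (v, r, t, m, r, t)
  "drdtv" → prefix "drdt" already present; 1 new (v)
  "vtttvtvt" → prefix "vtttv" already present; 3 new (t, v, t)
  "drmr" → prefix "dr" already present; 2 new (m, r)
  "vtttvrvtvvv" → prefix "vtttvrvtv" already present; 2 new (v, v)
  "drddrttrmrm" → prefix "drd" already present; 8 new (d, r, t, t, r, m, r, m)
  "vtttvrvmmtt" → prefix "vtttvrv" already present; 4 new (m, m, t, t)
  "vtttvrtt" → prefix "vtttvrt" already present; 1 new (t)
  "drdm" → prefix "drd" already present; 1 new (m)
  "drmmrddrtdv" → prefix "drm" already present; 8 new (m, r, d, d, r, t, d, v)
  "vtttvrvmmttt" → prefix "vtttvrvmmtt" already present; 1 new (t)
Total nodes = 8 + 8 + 3 + 1 + 6 + 1 + 3 + 2 + 2 + 8 + 4 + 1 + 1 + 8 + 1 = 57

57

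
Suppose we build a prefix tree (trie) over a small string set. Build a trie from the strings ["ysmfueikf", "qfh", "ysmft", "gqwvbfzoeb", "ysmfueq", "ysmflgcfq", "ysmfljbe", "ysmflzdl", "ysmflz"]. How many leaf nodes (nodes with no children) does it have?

8

Leaves are exactly the stored words that no other stored word extends.
Those words: "gqwvbfzoeb", "qfh", "ysmflgcfq", "ysmfljbe", "ysmflzdl", "ysmft", "ysmfueikf", "ysmfueq"
Leaf count: 8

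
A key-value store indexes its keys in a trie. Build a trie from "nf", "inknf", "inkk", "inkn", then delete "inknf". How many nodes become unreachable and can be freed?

After clearing the end-marker at "inknf", prune upward until reaching a node still needed by another word.
The suffix "f" (1 node) is used only by "inknf"; "inkn" is itself a stored word, so pruning stops there.
Nodes removed: 1

1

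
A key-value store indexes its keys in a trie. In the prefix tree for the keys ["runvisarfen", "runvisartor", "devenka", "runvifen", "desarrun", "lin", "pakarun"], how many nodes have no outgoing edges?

7

A leaf is a node with no children — equivalently, the end of a word that is not a proper prefix of any other stored word.
Those words: "desarrun", "devenka", "lin", "pakarun", "runvifen", "runvisarfen", "runvisartor"
Leaf count: 7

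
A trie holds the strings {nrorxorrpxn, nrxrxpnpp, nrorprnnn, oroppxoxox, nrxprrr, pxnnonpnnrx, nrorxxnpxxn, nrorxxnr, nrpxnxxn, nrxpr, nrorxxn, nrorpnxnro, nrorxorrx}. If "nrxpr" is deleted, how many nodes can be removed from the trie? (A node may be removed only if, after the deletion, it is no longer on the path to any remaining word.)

0

Walk "nrxpr" from the leaf back toward the root, removing each node that no remaining word uses.
Every node on "nrxpr" is still needed (e.g. by "nrxprrr"), so nothing is freed.
Nodes removed: 0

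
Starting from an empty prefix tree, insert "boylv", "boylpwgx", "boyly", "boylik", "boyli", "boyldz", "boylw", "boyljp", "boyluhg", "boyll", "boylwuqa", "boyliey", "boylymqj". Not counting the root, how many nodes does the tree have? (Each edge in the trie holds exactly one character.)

Trie structure (* marks end of a word):
(root)
└─ b
   └─ o
      └─ y
         └─ l
            ├─ d
            │  └─ z *
            ├─ i *
            │  ├─ e
            │  │  └─ y *
            │  └─ k *
            ├─ j
            │  └─ p *
            ├─ l *
            ├─ p
            │  └─ w
            │     └─ g
            │        └─ x *
            ├─ u
            │  └─ h
            │     └─ g *
            ├─ v *
            ├─ w *
            │  └─ u
            │     └─ q
            │        └─ a *
            └─ y *
               └─ m
                  └─ q
                     └─ j *
Counting every labelled node above: 29.

29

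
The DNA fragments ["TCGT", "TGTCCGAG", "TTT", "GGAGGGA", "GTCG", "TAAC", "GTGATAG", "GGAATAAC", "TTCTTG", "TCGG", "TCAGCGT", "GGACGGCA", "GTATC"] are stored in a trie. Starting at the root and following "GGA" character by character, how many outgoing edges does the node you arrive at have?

Follow the path "GGA" to its node, then look at its outgoing edges.
Distinct next characters after "GGA": A, C, G.
That node has 3 child edges.

3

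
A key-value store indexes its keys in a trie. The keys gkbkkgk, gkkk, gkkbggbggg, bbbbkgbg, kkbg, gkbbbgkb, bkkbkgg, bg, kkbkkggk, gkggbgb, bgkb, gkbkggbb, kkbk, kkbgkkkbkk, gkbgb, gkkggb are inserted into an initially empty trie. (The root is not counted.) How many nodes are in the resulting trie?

67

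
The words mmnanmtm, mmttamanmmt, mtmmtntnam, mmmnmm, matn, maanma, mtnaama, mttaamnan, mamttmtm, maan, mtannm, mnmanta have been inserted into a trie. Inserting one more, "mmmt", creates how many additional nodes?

1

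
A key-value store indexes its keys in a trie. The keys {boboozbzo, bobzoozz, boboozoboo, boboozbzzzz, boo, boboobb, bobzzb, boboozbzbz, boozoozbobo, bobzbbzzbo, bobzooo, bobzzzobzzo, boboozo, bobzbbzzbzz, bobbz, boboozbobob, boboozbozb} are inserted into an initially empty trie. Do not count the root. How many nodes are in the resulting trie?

Insert word by word; a character creates a node only if that edge doesn't already exist:
  "boboozbzo" → 9 new (b, o, b, o, o, z, b, z, o)
  "bobzoozz" → prefix "bob" already present; 5 new (z, o, o, z, z)
  "boboozoboo" → prefix "bobooz" already present; 4 new (o, b, o, o)
  "boboozbzzzz" → prefix "boboozbz" already present; 3 new (z, z, z)
  "boo" → prefix "bo" already present; 1 new (o)
  "boboobb" → prefix "boboo" already present; 2 new (b, b)
  "bobzzb" → prefix "bobz" already present; 2 new (z, b)
  "boboozbzbz" → prefix "boboozbz" already present; 2 new (b, z)
  "boozoozbobo" → prefix "boo" already present; 8 new (z, o, o, z, b, o, b, o)
  "bobzbbzzbo" → prefix "bobz" already present; 6 new (b, b, z, z, b, o)
  "bobzooo" → prefix "bobzoo" already present; 1 new (o)
  "bobzzzobzzo" → prefix "bobzz" already present; 6 new (z, o, b, z, z, o)
  "boboozo" → prefix "boboozo" already present; 0 new (none)
  "bobzbbzzbzz" → prefix "bobzbbzzb" already present; 2 new (z, z)
  "bobbz" → prefix "bob" already present; 2 new (b, z)
  "boboozbobob" → prefix "boboozb" already present; 4 new (o, b, o, b)
  "boboozbozb" → prefix "boboozbo" already present; 2 new (z, b)
Total nodes = 9 + 5 + 4 + 3 + 1 + 2 + 2 + 2 + 8 + 6 + 1 + 6 + 0 + 2 + 2 + 4 + 2 = 59

59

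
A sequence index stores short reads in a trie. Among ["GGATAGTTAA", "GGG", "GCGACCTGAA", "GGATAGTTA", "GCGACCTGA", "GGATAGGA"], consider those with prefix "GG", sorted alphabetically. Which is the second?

GGATAGTTA

Filter for "GG…" and sort: "GGATAGGA", "GGATAGTTA", "GGATAGTTAA", "GGG"
Position 2: GGATAGTTA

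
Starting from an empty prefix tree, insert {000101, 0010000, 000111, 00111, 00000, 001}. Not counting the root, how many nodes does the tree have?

For each word, the new-node count is its length minus the longest prefix already in the trie:
  "000101" → 6 new (0, 0, 0, 1, 0, 1)
  "0010000" → prefix "00" already present; 5 new (1, 0, 0, 0, 0)
  "000111" → prefix "0001" already present; 2 new (1, 1)
  "00111" → prefix "001" already present; 2 new (1, 1)
  "00000" → prefix "000" already present; 2 new (0, 0)
  "001" → prefix "001" already present; 0 new (none)
Total nodes = 6 + 5 + 2 + 2 + 2 + 0 = 17

17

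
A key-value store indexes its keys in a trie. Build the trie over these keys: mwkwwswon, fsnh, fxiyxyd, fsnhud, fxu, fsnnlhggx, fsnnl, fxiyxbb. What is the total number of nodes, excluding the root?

Trace insertions, counting only characters that open a new branch:
  "mwkwwswon" → 9 new (m, w, k, w, w, s, w, o, n)
  "fsnh" → 4 new (f, s, n, h)
  "fxiyxyd" → prefix "f" already present; 6 new (x, i, y, x, y, d)
  "fsnhud" → prefix "fsnh" already present; 2 new (u, d)
  "fxu" → prefix "fx" already present; 1 new (u)
  "fsnnlhggx" → prefix "fsn" already present; 6 new (n, l, h, g, g, x)
  "fsnnl" → prefix "fsnnl" already present; 0 new (none)
  "fxiyxbb" → prefix "fxiyx" already present; 2 new (b, b)
Total nodes = 9 + 4 + 6 + 2 + 1 + 6 + 0 + 2 = 30

30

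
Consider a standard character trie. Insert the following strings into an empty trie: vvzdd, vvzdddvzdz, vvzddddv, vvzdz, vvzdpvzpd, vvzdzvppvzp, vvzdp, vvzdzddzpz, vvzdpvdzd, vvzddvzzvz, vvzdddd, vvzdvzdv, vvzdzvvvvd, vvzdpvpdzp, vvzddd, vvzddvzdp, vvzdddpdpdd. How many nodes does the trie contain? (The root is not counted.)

Insert word by word; a character creates a node only if that edge doesn't already exist:
  "vvzdd" → 5 new (v, v, z, d, d)
  "vvzdddvzdz" → prefix "vvzdd" already present; 5 new (d, v, z, d, z)
  "vvzddddv" → prefix "vvzddd" already present; 2 new (d, v)
  "vvzdz" → prefix "vvzd" already present; 1 new (z)
  "vvzdpvzpd" → prefix "vvzd" already present; 5 new (p, v, z, p, d)
  "vvzdzvppvzp" → prefix "vvzdz" already present; 6 new (v, p, p, v, z, p)
  "vvzdp" → prefix "vvzdp" already present; 0 new (none)
  "vvzdzddzpz" → prefix "vvzdz" already present; 5 new (d, d, z, p, z)
  "vvzdpvdzd" → prefix "vvzdpv" already present; 3 new (d, z, d)
  "vvzddvzzvz" → prefix "vvzdd" already present; 5 new (v, z, z, v, z)
  "vvzdddd" → prefix "vvzdddd" already present; 0 new (none)
  "vvzdvzdv" → prefix "vvzd" already present; 4 new (v, z, d, v)
  "vvzdzvvvvd" → prefix "vvzdzv" already present; 4 new (v, v, v, d)
  "vvzdpvpdzp" → prefix "vvzdpv" already present; 4 new (p, d, z, p)
  "vvzddd" → prefix "vvzddd" already present; 0 new (none)
  "vvzddvzdp" → prefix "vvzddvz" already present; 2 new (d, p)
  "vvzdddpdpdd" → prefix "vvzddd" already present; 5 new (p, d, p, d, d)
Total nodes = 5 + 5 + 2 + 1 + 5 + 6 + 0 + 5 + 3 + 5 + 0 + 4 + 4 + 4 + 0 + 2 + 5 = 56

56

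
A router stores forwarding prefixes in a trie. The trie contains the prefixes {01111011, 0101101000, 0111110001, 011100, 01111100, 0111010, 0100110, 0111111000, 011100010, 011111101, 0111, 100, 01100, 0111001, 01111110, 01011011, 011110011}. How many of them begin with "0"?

16

Filter for entries beginning with "0":
Words under "0": 0100110, 0101101000, 01011011, 01100, 0111, 011100, 011100010, 0111001, 0111010, 011110011, 01111011, 01111100, 0111110001, 01111110, 0111111000, 011111101
Count: 16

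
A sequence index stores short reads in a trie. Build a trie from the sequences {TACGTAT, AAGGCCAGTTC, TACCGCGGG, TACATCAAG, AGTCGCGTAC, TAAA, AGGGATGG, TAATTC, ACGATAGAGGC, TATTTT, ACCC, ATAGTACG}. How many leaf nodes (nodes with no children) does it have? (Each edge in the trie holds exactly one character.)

A leaf is a node with no children — equivalently, the end of a word that is not a proper prefix of any other stored word.
Those words: "AAGGCCAGTTC", "ACCC", "ACGATAGAGGC", "AGGGATGG", "AGTCGCGTAC", "ATAGTACG", "TAAA", "TAATTC", "TACATCAAG", "TACCGCGGG", "TACGTAT", "TATTTT"
Leaf count: 12

12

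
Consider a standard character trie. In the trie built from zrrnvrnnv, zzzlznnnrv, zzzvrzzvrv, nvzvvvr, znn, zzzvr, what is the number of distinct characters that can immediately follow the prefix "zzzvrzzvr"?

Follow the path "zzzvrzzvr" to its node, then look at its outgoing edges.
Characters that immediately follow "zzzvrzzvr" among the stored strings: {v}.
That node has 1 child edge.

1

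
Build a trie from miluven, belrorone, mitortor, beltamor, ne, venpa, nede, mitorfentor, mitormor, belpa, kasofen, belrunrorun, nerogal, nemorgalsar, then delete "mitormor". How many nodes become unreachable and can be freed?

After clearing the end-marker at "mitormor", prune upward until reaching a node still needed by another word.
The suffix "mor" (3 nodes) is used only by "mitormor"; the node for "mitor" still has the child "t", so pruning stops there.
Nodes removed: 3

3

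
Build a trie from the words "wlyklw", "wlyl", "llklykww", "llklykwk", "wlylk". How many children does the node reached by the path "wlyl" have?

Follow the path "wlyl" to its node, then look at its outgoing edges.
Distinct next characters after "wlyl": k.
That node has 1 child edge.

1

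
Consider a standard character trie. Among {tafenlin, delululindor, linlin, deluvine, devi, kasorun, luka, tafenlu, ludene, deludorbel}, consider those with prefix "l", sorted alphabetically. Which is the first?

linlin

DFS of the "l" subtree visits, in order: "linlin", "ludene", "luka"
The 1st is linlin.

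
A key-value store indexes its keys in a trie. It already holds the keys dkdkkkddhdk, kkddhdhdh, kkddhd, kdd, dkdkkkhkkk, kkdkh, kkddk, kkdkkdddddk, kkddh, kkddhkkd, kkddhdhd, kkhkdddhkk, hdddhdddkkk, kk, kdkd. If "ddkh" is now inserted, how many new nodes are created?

3

Walking "ddkh" from the root, the first 1 characters ("d") follow existing edges; "d" is the first miss.
New nodes needed: |"ddkh"| − 1 = 4 − 1 = 3.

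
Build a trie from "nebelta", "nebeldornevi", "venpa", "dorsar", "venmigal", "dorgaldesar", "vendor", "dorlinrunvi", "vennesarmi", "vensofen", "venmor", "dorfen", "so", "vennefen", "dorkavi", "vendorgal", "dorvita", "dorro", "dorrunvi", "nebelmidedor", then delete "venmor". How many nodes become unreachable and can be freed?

2

After clearing the end-marker at "venmor", prune upward until reaching a node still needed by another word.
The suffix "or" (2 nodes) is used only by "venmor"; the node for "venm" still has the child "i", so pruning stops there.
Nodes removed: 2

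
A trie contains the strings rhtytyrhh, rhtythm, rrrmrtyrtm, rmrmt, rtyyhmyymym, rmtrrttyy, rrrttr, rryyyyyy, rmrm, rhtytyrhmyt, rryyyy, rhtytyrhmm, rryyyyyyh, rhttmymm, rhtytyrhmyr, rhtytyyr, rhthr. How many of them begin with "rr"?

5

Traverse to the node for "rr", then collect every word in that subtree.
Words under "rr": rrrmrtyrtm, rrrttr, rryyyy, rryyyyyy, rryyyyyyh
Count: 5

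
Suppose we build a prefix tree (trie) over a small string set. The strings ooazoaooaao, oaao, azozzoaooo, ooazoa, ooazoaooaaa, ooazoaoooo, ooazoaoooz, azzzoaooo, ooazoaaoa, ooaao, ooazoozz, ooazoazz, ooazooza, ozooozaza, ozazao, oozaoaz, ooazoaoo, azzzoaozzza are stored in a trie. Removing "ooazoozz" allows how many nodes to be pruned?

1

A node on "ooazoozz"'s path can go only if nothing else ends at it or branches off below it.
The suffix "z" (1 node) is used only by "ooazoozz"; the node for "ooazooz" still has the child "a", so pruning stops there.
Nodes removed: 1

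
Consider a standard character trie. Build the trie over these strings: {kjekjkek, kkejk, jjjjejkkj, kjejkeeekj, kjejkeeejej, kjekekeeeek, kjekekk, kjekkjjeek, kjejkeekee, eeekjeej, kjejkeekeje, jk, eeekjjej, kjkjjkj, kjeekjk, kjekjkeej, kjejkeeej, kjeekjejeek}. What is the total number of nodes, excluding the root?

Insert word by word; a character creates a node only if that edge doesn't already exist:
  "kjekjkek" → 8 new (k, j, e, k, j, k, e, k)
  "kkejk" → prefix "k" already present; 4 new (k, e, j, k)
  "jjjjejkkj" → 9 new (j, j, j, j, e, j, k, k, j)
  "kjejkeeekj" → prefix "kje" already present; 7 new (j, k, e, e, e, k, j)
  "kjejkeeejej" → prefix "kjejkeee" already present; 3 new (j, e, j)
  "kjekekeeeek" → prefix "kjek" already present; 7 new (e, k, e, e, e, e, k)
  "kjekekk" → prefix "kjekek" already present; 1 new (k)
  "kjekkjjeek" → prefix "kjek" already present; 6 new (k, j, j, e, e, k)
  "kjejkeekee" → prefix "kjejkee" already present; 3 new (k, e, e)
  "eeekjeej" → 8 new (e, e, e, k, j, e, e, j)
  "kjejkeekeje" → prefix "kjejkeeke" already present; 2 new (j, e)
  "jk" → prefix "j" already present; 1 new (k)
  "eeekjjej" → prefix "eeekj" already present; 3 new (j, e, j)
  "kjkjjkj" → prefix "kj" already present; 5 new (k, j, j, k, j)
  "kjeekjk" → prefix "kje" already present; 4 new (e, k, j, k)
  "kjekjkeej" → prefix "kjekjke" already present; 2 new (e, j)
  "kjejkeeej" → prefix "kjejkeeej" already present; 0 new (none)
  "kjeekjejeek" → prefix "kjeekj" already present; 5 new (e, j, e, e, k)
Total nodes = 8 + 4 + 9 + 7 + 3 + 7 + 1 + 6 + 3 + 8 + 2 + 1 + 3 + 5 + 4 + 2 + 0 + 5 = 78

78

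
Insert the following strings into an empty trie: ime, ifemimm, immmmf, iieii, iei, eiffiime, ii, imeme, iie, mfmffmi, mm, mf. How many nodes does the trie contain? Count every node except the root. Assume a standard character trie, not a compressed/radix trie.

Trace insertions, counting only characters that open a new branch:
  "ime" → 3 new (i, m, e)
  "ifemimm" → prefix "i" already present; 6 new (f, e, m, i, m, m)
  "immmmf" → prefix "im" already present; 4 new (m, m, m, f)
  "iieii" → prefix "i" already present; 4 new (i, e, i, i)
  "iei" → prefix "i" already present; 2 new (e, i)
  "eiffiime" → 8 new (e, i, f, f, i, i, m, e)
  "ii" → prefix "ii" already present; 0 new (none)
  "imeme" → prefix "ime" already present; 2 new (m, e)
  "iie" → prefix "iie" already present; 0 new (none)
  "mfmffmi" → 7 new (m, f, m, f, f, m, i)
  "mm" → prefix "m" already present; 1 new (m)
  "mf" → prefix "mf" already present; 0 new (none)
Total nodes = 3 + 6 + 4 + 4 + 2 + 8 + 0 + 2 + 0 + 7 + 1 + 0 = 37

37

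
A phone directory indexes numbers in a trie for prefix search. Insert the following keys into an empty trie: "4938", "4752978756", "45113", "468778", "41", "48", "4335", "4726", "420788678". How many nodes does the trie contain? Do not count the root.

37

Trie structure (* marks end of a word):
(root)
└─ 4
   ├─ 1 *
   ├─ 2
   │  └─ 0
   │     └─ 7
   │        └─ 8
   │           └─ 8
   │              └─ 6
   │                 └─ 7
   │                    └─ 8 *
   ├─ 3
   │  └─ 3
   │     └─ 5 *
   ├─ 5
   │  └─ 1
   │     └─ 1
   │        └─ 3 *
   ├─ 6
   │  └─ 8
   │     └─ 7
   │        └─ 7
   │           └─ 8 *
   ├─ 7
   │  ├─ 2
   │  │  └─ 6 *
   │  └─ 5
   │     └─ 2
   │        └─ 9
   │           └─ 7
   │              └─ 8
   │                 └─ 7
   │                    └─ 5
   │                       └─ 6 *
   ├─ 8 *
   └─ 9
      └─ 3
         └─ 8 *
Counting every labelled node above: 37.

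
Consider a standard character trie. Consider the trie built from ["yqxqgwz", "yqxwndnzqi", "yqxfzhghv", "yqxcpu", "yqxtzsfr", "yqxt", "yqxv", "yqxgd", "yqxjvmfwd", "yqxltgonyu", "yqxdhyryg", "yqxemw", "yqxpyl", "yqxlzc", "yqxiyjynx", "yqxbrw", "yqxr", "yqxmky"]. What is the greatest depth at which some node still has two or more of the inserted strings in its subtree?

Look for the deepest trie node that still has at least two words in its subtree.
e.g. "yqxltgonyu" and "yqxlzc" share the prefix "yqxl" of length 4; no pair shares a longer one.
Longest shared-prefix length: 4

4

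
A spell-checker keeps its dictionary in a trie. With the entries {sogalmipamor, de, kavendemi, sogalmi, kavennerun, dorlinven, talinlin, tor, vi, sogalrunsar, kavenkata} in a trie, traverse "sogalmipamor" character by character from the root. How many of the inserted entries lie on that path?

2

Check each prefix of "sogalmipamor" against the stored set — each match is an end-marker on the path.
Prefixes of the query that are stored words: "sogalmi", "sogalmipamor"
Count: 2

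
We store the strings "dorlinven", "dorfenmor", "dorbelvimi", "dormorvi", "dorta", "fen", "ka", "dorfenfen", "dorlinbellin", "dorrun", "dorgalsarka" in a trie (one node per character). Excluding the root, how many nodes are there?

Trace insertions, counting only characters that open a new branch:
  "dorlinven" → 9 new (d, o, r, l, i, n, v, e, n)
  "dorfenmor" → prefix "dor" already present; 6 new (f, e, n, m, o, r)
  "dorbelvimi" → prefix "dor" already present; 7 new (b, e, l, v, i, m, i)
  "dormorvi" → prefix "dor" already present; 5 new (m, o, r, v, i)
  "dorta" → prefix "dor" already present; 2 new (t, a)
  "fen" → 3 new (f, e, n)
  "ka" → 2 new (k, a)
  "dorfenfen" → prefix "dorfen" already present; 3 new (f, e, n)
  "dorlinbellin" → prefix "dorlin" already present; 6 new (b, e, l, l, i, n)
  "dorrun" → prefix "dor" already present; 3 new (r, u, n)
  "dorgalsarka" → prefix "dor" already present; 8 new (g, a, l, s, a, r, k, a)
Total nodes = 9 + 6 + 7 + 5 + 2 + 3 + 2 + 3 + 6 + 3 + 8 = 54

54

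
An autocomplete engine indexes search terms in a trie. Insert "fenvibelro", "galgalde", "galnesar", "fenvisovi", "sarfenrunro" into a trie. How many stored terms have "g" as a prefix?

2

Filter for entries beginning with "g":
Words under "g": galgalde, galnesar
Count: 2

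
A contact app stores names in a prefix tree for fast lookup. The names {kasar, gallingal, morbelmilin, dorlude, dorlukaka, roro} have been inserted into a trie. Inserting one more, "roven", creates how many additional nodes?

The longest prefix of "roven" already in the trie is "ro" (length 2).
New nodes needed: |"roven"| − 2 = 5 − 2 = 3.

3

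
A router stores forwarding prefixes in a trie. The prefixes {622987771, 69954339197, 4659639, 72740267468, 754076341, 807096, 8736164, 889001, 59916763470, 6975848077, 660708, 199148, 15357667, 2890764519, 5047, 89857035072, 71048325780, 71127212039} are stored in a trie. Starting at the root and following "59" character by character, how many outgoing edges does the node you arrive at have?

1

Walk "59" from the root, arriving at one node.
Characters that immediately follow "59" among the stored strings: {9}.
That node has 1 child edge.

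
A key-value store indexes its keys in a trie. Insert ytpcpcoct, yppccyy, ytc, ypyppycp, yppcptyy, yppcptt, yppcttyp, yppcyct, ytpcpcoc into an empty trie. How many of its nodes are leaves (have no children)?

8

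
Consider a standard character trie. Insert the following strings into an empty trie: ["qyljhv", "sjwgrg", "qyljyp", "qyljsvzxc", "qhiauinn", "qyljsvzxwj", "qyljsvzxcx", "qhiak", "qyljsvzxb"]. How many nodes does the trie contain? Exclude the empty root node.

31

Count nodes per top-level branch (shared prefixes stored once):
  'q'-branch (qhiak, qhiauinn, qyljhv, qyljsvzxb, qyljsvzxc, qyljsvzxcx, qyljsvzxwj, qyljyp): 25 nodes
  's'-branch (sjwgrg): 6 nodes
Sum: 31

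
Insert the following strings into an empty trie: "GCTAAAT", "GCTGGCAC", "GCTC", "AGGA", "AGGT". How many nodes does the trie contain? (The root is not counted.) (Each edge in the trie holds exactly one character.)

18

Insert word by word; a character creates a node only if that edge doesn't already exist:
  "GCTAAAT" → 7 new (G, C, T, A, A, A, T)
  "GCTGGCAC" → prefix "GCT" already present; 5 new (G, G, C, A, C)
  "GCTC" → prefix "GCT" already present; 1 new (C)
  "AGGA" → 4 new (A, G, G, A)
  "AGGT" → prefix "AGG" already present; 1 new (T)
Total nodes = 7 + 5 + 1 + 4 + 1 = 18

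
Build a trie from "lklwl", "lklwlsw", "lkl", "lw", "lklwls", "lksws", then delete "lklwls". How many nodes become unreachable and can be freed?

0

After clearing the end-marker at "lklwls", prune upward until reaching a node still needed by another word.
Every node on "lklwls" is still needed (e.g. by "lklwlsw"), so nothing is freed.
Nodes removed: 0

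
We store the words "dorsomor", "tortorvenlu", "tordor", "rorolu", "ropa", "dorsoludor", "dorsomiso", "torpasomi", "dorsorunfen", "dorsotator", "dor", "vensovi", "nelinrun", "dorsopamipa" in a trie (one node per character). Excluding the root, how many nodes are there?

Trace insertions, counting only characters that open a new branch:
  "dorsomor" → 8 new (d, o, r, s, o, m, o, r)
  "tortorvenlu" → 11 new (t, o, r, t, o, r, v, e, n, l, u)
  "tordor" → prefix "tor" already present; 3 new (d, o, r)
  "rorolu" → 6 new (r, o, r, o, l, u)
  "ropa" → prefix "ro" already present; 2 new (p, a)
  "dorsoludor" → prefix "dorso" already present; 5 new (l, u, d, o, r)
  "dorsomiso" → prefix "dorsom" already present; 3 new (i, s, o)
  "torpasomi" → prefix "tor" already present; 6 new (p, a, s, o, m, i)
  "dorsorunfen" → prefix "dorso" already present; 6 new (r, u, n, f, e, n)
  "dorsotator" → prefix "dorso" already present; 5 new (t, a, t, o, r)
  "dor" → prefix "dor" already present; 0 new (none)
  "vensovi" → 7 new (v, e, n, s, o, v, i)
  "nelinrun" → 8 new (n, e, l, i, n, r, u, n)
  "dorsopamipa" → prefix "dorso" already present; 6 new (p, a, m, i, p, a)
Total nodes = 8 + 11 + 3 + 6 + 2 + 5 + 3 + 6 + 6 + 5 + 0 + 7 + 8 + 6 = 76

76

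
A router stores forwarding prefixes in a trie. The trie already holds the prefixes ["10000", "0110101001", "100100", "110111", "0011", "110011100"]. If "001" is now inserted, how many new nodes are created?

0

"001" is already a full path in the trie; only an end-marker is added.
No new nodes are needed: 0.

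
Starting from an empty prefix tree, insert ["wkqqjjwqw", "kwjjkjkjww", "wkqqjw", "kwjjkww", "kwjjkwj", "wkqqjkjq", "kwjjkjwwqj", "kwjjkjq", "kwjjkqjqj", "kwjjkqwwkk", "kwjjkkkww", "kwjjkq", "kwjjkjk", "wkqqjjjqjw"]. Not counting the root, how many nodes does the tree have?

47

Insert word by word; a character creates a node only if that edge doesn't already exist:
  "wkqqjjwqw" → 9 new (w, k, q, q, j, j, w, q, w)
  "kwjjkjkjww" → 10 new (k, w, j, j, k, j, k, j, w, w)
  "wkqqjw" → prefix "wkqqj" already present; 1 new (w)
  "kwjjkww" → prefix "kwjjk" already present; 2 new (w, w)
  "kwjjkwj" → prefix "kwjjkw" already present; 1 new (j)
  "wkqqjkjq" → prefix "wkqqj" already present; 3 new (k, j, q)
  "kwjjkjwwqj" → prefix "kwjjkj" already present; 4 new (w, w, q, j)
  "kwjjkjq" → prefix "kwjjkj" already present; 1 new (q)
  "kwjjkqjqj" → prefix "kwjjk" already present; 4 new (q, j, q, j)
  "kwjjkqwwkk" → prefix "kwjjkq" already present; 4 new (w, w, k, k)
  "kwjjkkkww" → prefix "kwjjk" already present; 4 new (k, k, w, w)
  "kwjjkq" → prefix "kwjjkq" already present; 0 new (none)
  "kwjjkjk" → prefix "kwjjkjk" already present; 0 new (none)
  "wkqqjjjqjw" → prefix "wkqqjj" already present; 4 new (j, q, j, w)
Total nodes = 9 + 10 + 1 + 2 + 1 + 3 + 4 + 1 + 4 + 4 + 4 + 0 + 0 + 4 = 47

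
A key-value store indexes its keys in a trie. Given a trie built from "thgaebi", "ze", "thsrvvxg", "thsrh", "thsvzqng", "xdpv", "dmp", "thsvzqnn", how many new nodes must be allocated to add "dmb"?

1

Walking "dmb" from the root, the first 2 characters ("dm") follow existing edges; "b" is the first miss.
Each of the 1 remaining characters creates one node.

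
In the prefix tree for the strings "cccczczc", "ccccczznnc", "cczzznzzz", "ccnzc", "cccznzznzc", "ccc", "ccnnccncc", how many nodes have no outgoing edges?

6

A leaf is a node with no children — equivalently, the end of a word that is not a proper prefix of any other stored word.
Those words: "ccccczznnc", "cccczczc", "cccznzznzc", "ccnnccncc", "ccnzc", "cczzznzzz"
Leaf count: 6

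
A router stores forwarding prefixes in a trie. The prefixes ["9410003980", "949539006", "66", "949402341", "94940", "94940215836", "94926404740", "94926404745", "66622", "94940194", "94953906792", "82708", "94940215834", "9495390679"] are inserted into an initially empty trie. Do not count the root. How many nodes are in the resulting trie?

55

Insert word by word; a character creates a node only if that edge doesn't already exist:
  "9410003980" → 10 new (9, 4, 1, 0, 0, 0, 3, 9, 8, 0)
  "949539006" → prefix "94" already present; 7 new (9, 5, 3, 9, 0, 0, 6)
  "66" → 2 new (6, 6)
  "949402341" → prefix "949" already present; 6 new (4, 0, 2, 3, 4, 1)
  "94940" → prefix "94940" already present; 0 new (none)
  "94940215836" → prefix "949402" already present; 5 new (1, 5, 8, 3, 6)
  "94926404740" → prefix "949" already present; 8 new (2, 6, 4, 0, 4, 7, 4, 0)
  "94926404745" → prefix "9492640474" already present; 1 new (5)
  "66622" → prefix "66" already present; 3 new (6, 2, 2)
  "94940194" → prefix "94940" already present; 3 new (1, 9, 4)
  "94953906792" → prefix "9495390" already present; 4 new (6, 7, 9, 2)
  "82708" → 5 new (8, 2, 7, 0, 8)
  "94940215834" → prefix "9494021583" already present; 1 new (4)
  "9495390679" → prefix "9495390679" already present; 0 new (none)
Total nodes = 10 + 7 + 2 + 6 + 0 + 5 + 8 + 1 + 3 + 3 + 4 + 5 + 1 + 0 = 55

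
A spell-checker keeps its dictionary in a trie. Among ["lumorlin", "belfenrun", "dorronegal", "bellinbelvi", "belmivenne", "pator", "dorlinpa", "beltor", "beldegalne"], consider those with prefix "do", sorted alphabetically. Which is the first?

DFS of the "do" subtree visits, in order: "dorlinpa", "dorronegal"
Position 1: dorlinpa

dorlinpa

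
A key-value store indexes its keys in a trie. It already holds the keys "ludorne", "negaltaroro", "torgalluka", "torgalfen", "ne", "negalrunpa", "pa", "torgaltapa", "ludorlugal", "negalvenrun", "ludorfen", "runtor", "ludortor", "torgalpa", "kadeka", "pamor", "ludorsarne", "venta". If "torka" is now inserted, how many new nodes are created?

2

Walking "torka" from the root, the first 3 characters ("tor") follow existing edges; "k" is the first miss.
New nodes needed: |"torka"| − 3 = 5 − 3 = 2.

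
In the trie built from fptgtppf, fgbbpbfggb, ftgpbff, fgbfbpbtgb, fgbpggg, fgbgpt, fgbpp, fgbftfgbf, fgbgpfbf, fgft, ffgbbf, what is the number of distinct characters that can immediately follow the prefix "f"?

The children of the "f" node are the distinct next characters among strings starting with "f".
Distinct next characters after "f": f, g, p, t.
That node has 4 child edges.

4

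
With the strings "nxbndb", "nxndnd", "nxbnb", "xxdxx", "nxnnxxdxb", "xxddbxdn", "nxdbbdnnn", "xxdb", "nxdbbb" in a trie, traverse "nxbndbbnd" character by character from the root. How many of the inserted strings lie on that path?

1

Traverse "nxbndbbnd" character by character; count nodes along the way that are marked as word ends.
Prefixes of the query that are stored words: "nxbndb"
Count: 1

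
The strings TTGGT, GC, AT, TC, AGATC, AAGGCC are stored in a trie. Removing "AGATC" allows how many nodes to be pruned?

4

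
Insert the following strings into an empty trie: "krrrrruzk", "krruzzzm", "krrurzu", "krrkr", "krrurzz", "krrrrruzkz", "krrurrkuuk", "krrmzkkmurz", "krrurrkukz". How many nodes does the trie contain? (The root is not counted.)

36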